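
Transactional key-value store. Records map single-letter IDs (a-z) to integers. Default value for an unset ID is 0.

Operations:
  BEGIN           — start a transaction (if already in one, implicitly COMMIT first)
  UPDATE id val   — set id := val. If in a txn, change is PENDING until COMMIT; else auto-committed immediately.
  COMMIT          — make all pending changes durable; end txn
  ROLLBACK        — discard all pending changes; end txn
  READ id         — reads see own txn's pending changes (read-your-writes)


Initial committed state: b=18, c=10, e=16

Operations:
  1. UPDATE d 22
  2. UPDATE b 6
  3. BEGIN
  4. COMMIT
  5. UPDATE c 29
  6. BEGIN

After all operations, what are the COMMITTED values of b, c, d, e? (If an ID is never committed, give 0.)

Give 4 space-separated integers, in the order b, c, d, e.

Answer: 6 29 22 16

Derivation:
Initial committed: {b=18, c=10, e=16}
Op 1: UPDATE d=22 (auto-commit; committed d=22)
Op 2: UPDATE b=6 (auto-commit; committed b=6)
Op 3: BEGIN: in_txn=True, pending={}
Op 4: COMMIT: merged [] into committed; committed now {b=6, c=10, d=22, e=16}
Op 5: UPDATE c=29 (auto-commit; committed c=29)
Op 6: BEGIN: in_txn=True, pending={}
Final committed: {b=6, c=29, d=22, e=16}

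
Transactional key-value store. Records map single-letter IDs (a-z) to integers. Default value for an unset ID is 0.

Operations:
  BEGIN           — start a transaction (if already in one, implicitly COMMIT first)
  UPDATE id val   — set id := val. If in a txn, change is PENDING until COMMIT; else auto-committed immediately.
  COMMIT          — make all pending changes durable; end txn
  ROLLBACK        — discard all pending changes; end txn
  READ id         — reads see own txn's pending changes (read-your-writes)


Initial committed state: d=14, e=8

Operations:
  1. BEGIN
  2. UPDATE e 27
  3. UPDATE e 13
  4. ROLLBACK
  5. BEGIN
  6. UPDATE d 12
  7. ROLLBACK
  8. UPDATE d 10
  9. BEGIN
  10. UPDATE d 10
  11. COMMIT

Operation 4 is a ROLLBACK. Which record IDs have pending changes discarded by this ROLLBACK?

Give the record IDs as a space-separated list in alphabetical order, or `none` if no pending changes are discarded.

Initial committed: {d=14, e=8}
Op 1: BEGIN: in_txn=True, pending={}
Op 2: UPDATE e=27 (pending; pending now {e=27})
Op 3: UPDATE e=13 (pending; pending now {e=13})
Op 4: ROLLBACK: discarded pending ['e']; in_txn=False
Op 5: BEGIN: in_txn=True, pending={}
Op 6: UPDATE d=12 (pending; pending now {d=12})
Op 7: ROLLBACK: discarded pending ['d']; in_txn=False
Op 8: UPDATE d=10 (auto-commit; committed d=10)
Op 9: BEGIN: in_txn=True, pending={}
Op 10: UPDATE d=10 (pending; pending now {d=10})
Op 11: COMMIT: merged ['d'] into committed; committed now {d=10, e=8}
ROLLBACK at op 4 discards: ['e']

Answer: e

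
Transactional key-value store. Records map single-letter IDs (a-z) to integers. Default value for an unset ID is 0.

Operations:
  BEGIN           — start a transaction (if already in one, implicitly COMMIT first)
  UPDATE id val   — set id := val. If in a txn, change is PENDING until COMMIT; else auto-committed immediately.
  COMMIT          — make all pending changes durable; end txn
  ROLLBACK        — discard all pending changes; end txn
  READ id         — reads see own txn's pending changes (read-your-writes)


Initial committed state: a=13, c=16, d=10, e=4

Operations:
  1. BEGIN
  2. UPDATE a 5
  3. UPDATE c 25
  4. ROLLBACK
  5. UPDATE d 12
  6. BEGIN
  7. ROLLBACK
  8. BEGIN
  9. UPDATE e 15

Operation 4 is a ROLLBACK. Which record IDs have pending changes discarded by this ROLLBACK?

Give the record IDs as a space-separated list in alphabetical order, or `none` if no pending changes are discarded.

Initial committed: {a=13, c=16, d=10, e=4}
Op 1: BEGIN: in_txn=True, pending={}
Op 2: UPDATE a=5 (pending; pending now {a=5})
Op 3: UPDATE c=25 (pending; pending now {a=5, c=25})
Op 4: ROLLBACK: discarded pending ['a', 'c']; in_txn=False
Op 5: UPDATE d=12 (auto-commit; committed d=12)
Op 6: BEGIN: in_txn=True, pending={}
Op 7: ROLLBACK: discarded pending []; in_txn=False
Op 8: BEGIN: in_txn=True, pending={}
Op 9: UPDATE e=15 (pending; pending now {e=15})
ROLLBACK at op 4 discards: ['a', 'c']

Answer: a c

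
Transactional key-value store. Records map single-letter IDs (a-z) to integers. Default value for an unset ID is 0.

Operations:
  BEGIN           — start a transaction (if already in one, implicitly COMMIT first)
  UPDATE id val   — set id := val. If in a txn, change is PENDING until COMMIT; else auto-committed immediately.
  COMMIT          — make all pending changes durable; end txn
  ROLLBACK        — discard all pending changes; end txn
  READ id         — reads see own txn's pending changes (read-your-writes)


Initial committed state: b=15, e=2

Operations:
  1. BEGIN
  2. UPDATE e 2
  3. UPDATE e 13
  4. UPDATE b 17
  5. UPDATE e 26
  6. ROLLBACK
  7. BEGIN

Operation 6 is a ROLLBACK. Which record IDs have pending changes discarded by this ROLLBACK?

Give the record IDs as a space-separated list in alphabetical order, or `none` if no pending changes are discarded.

Answer: b e

Derivation:
Initial committed: {b=15, e=2}
Op 1: BEGIN: in_txn=True, pending={}
Op 2: UPDATE e=2 (pending; pending now {e=2})
Op 3: UPDATE e=13 (pending; pending now {e=13})
Op 4: UPDATE b=17 (pending; pending now {b=17, e=13})
Op 5: UPDATE e=26 (pending; pending now {b=17, e=26})
Op 6: ROLLBACK: discarded pending ['b', 'e']; in_txn=False
Op 7: BEGIN: in_txn=True, pending={}
ROLLBACK at op 6 discards: ['b', 'e']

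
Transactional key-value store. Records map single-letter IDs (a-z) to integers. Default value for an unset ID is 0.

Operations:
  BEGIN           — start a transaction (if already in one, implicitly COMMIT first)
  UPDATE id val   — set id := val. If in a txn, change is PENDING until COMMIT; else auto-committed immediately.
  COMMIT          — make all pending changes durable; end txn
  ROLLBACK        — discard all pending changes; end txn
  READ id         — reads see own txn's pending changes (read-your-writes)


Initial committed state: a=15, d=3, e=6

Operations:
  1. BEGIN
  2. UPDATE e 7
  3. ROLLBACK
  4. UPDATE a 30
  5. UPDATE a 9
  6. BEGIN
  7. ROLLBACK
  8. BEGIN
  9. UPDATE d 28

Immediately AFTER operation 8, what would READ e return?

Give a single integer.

Answer: 6

Derivation:
Initial committed: {a=15, d=3, e=6}
Op 1: BEGIN: in_txn=True, pending={}
Op 2: UPDATE e=7 (pending; pending now {e=7})
Op 3: ROLLBACK: discarded pending ['e']; in_txn=False
Op 4: UPDATE a=30 (auto-commit; committed a=30)
Op 5: UPDATE a=9 (auto-commit; committed a=9)
Op 6: BEGIN: in_txn=True, pending={}
Op 7: ROLLBACK: discarded pending []; in_txn=False
Op 8: BEGIN: in_txn=True, pending={}
After op 8: visible(e) = 6 (pending={}, committed={a=9, d=3, e=6})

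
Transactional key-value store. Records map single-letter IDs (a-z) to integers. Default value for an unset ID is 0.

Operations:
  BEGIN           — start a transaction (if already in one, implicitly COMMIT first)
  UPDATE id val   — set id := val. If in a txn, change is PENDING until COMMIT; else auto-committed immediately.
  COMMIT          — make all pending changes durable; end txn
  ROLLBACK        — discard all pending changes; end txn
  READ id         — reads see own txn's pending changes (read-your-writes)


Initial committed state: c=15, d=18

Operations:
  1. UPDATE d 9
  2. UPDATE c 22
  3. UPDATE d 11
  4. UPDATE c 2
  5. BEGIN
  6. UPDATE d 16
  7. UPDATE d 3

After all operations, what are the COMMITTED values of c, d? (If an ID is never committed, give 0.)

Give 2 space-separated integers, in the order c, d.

Initial committed: {c=15, d=18}
Op 1: UPDATE d=9 (auto-commit; committed d=9)
Op 2: UPDATE c=22 (auto-commit; committed c=22)
Op 3: UPDATE d=11 (auto-commit; committed d=11)
Op 4: UPDATE c=2 (auto-commit; committed c=2)
Op 5: BEGIN: in_txn=True, pending={}
Op 6: UPDATE d=16 (pending; pending now {d=16})
Op 7: UPDATE d=3 (pending; pending now {d=3})
Final committed: {c=2, d=11}

Answer: 2 11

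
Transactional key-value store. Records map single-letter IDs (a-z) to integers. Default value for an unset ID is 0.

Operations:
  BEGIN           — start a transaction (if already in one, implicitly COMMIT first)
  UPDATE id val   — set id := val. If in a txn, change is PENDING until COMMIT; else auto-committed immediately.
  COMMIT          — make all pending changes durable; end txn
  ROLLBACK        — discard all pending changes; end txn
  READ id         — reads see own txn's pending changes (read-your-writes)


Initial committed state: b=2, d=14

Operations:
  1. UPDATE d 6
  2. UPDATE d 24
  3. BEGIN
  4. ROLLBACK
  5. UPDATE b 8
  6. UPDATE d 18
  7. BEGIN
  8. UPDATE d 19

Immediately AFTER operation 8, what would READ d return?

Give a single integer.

Answer: 19

Derivation:
Initial committed: {b=2, d=14}
Op 1: UPDATE d=6 (auto-commit; committed d=6)
Op 2: UPDATE d=24 (auto-commit; committed d=24)
Op 3: BEGIN: in_txn=True, pending={}
Op 4: ROLLBACK: discarded pending []; in_txn=False
Op 5: UPDATE b=8 (auto-commit; committed b=8)
Op 6: UPDATE d=18 (auto-commit; committed d=18)
Op 7: BEGIN: in_txn=True, pending={}
Op 8: UPDATE d=19 (pending; pending now {d=19})
After op 8: visible(d) = 19 (pending={d=19}, committed={b=8, d=18})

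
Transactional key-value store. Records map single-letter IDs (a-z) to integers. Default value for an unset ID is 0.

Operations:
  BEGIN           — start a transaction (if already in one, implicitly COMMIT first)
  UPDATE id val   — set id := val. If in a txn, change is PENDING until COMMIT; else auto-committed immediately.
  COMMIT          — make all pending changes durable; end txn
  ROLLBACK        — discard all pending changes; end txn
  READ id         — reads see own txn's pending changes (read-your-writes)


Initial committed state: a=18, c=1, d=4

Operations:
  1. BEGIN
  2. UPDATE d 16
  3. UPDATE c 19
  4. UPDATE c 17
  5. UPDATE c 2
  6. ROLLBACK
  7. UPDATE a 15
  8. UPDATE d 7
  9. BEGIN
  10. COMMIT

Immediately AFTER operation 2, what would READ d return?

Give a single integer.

Initial committed: {a=18, c=1, d=4}
Op 1: BEGIN: in_txn=True, pending={}
Op 2: UPDATE d=16 (pending; pending now {d=16})
After op 2: visible(d) = 16 (pending={d=16}, committed={a=18, c=1, d=4})

Answer: 16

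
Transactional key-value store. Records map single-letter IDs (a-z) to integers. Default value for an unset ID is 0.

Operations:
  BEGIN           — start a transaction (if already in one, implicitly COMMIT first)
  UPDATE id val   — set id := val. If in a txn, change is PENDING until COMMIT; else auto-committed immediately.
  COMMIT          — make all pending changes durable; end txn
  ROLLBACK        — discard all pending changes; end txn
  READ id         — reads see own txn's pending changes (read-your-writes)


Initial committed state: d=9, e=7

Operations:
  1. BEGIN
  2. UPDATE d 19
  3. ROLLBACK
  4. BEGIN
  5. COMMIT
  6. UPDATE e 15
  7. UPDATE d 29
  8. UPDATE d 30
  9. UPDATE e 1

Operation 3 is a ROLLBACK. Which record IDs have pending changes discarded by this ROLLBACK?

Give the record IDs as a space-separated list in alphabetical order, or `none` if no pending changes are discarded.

Answer: d

Derivation:
Initial committed: {d=9, e=7}
Op 1: BEGIN: in_txn=True, pending={}
Op 2: UPDATE d=19 (pending; pending now {d=19})
Op 3: ROLLBACK: discarded pending ['d']; in_txn=False
Op 4: BEGIN: in_txn=True, pending={}
Op 5: COMMIT: merged [] into committed; committed now {d=9, e=7}
Op 6: UPDATE e=15 (auto-commit; committed e=15)
Op 7: UPDATE d=29 (auto-commit; committed d=29)
Op 8: UPDATE d=30 (auto-commit; committed d=30)
Op 9: UPDATE e=1 (auto-commit; committed e=1)
ROLLBACK at op 3 discards: ['d']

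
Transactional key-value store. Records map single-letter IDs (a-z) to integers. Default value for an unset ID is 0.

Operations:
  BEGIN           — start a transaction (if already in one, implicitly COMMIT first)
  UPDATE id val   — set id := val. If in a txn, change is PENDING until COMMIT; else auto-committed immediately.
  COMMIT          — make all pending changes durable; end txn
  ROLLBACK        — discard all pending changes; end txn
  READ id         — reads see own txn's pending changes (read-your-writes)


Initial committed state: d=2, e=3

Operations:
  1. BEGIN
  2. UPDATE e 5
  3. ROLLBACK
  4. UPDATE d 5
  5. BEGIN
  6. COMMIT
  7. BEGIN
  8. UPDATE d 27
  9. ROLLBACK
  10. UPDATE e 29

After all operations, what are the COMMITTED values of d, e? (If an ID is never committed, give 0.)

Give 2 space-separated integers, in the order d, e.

Answer: 5 29

Derivation:
Initial committed: {d=2, e=3}
Op 1: BEGIN: in_txn=True, pending={}
Op 2: UPDATE e=5 (pending; pending now {e=5})
Op 3: ROLLBACK: discarded pending ['e']; in_txn=False
Op 4: UPDATE d=5 (auto-commit; committed d=5)
Op 5: BEGIN: in_txn=True, pending={}
Op 6: COMMIT: merged [] into committed; committed now {d=5, e=3}
Op 7: BEGIN: in_txn=True, pending={}
Op 8: UPDATE d=27 (pending; pending now {d=27})
Op 9: ROLLBACK: discarded pending ['d']; in_txn=False
Op 10: UPDATE e=29 (auto-commit; committed e=29)
Final committed: {d=5, e=29}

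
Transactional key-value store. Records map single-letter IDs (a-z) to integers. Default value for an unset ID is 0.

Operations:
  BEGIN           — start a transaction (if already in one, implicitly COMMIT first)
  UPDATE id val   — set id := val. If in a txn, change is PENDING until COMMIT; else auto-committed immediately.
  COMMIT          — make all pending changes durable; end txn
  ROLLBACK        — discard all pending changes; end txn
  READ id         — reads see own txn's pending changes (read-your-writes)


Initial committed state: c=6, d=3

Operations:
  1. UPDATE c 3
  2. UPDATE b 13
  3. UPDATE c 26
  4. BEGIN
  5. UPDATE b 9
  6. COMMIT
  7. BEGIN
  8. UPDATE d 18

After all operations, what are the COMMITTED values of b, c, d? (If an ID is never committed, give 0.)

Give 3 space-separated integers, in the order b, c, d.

Answer: 9 26 3

Derivation:
Initial committed: {c=6, d=3}
Op 1: UPDATE c=3 (auto-commit; committed c=3)
Op 2: UPDATE b=13 (auto-commit; committed b=13)
Op 3: UPDATE c=26 (auto-commit; committed c=26)
Op 4: BEGIN: in_txn=True, pending={}
Op 5: UPDATE b=9 (pending; pending now {b=9})
Op 6: COMMIT: merged ['b'] into committed; committed now {b=9, c=26, d=3}
Op 7: BEGIN: in_txn=True, pending={}
Op 8: UPDATE d=18 (pending; pending now {d=18})
Final committed: {b=9, c=26, d=3}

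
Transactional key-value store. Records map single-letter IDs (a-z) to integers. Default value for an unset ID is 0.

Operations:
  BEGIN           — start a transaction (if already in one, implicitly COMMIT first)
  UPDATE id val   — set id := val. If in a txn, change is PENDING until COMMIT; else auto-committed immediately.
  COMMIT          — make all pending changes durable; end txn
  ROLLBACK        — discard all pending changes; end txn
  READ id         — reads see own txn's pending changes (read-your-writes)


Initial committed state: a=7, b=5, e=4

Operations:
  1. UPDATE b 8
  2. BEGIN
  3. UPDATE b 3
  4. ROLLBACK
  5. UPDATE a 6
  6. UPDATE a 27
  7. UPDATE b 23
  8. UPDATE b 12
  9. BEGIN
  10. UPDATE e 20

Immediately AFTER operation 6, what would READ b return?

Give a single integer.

Initial committed: {a=7, b=5, e=4}
Op 1: UPDATE b=8 (auto-commit; committed b=8)
Op 2: BEGIN: in_txn=True, pending={}
Op 3: UPDATE b=3 (pending; pending now {b=3})
Op 4: ROLLBACK: discarded pending ['b']; in_txn=False
Op 5: UPDATE a=6 (auto-commit; committed a=6)
Op 6: UPDATE a=27 (auto-commit; committed a=27)
After op 6: visible(b) = 8 (pending={}, committed={a=27, b=8, e=4})

Answer: 8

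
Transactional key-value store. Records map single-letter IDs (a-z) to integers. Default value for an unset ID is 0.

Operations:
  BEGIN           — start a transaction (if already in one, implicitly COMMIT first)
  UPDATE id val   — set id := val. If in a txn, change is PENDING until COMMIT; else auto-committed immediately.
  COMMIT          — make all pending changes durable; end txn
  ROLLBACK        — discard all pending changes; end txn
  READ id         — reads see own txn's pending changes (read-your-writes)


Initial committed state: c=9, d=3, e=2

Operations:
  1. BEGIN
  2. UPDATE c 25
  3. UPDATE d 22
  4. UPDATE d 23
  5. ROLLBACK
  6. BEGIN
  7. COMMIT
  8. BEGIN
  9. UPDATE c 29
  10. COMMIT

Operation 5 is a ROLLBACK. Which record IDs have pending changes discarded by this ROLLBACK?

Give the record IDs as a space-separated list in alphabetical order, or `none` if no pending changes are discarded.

Answer: c d

Derivation:
Initial committed: {c=9, d=3, e=2}
Op 1: BEGIN: in_txn=True, pending={}
Op 2: UPDATE c=25 (pending; pending now {c=25})
Op 3: UPDATE d=22 (pending; pending now {c=25, d=22})
Op 4: UPDATE d=23 (pending; pending now {c=25, d=23})
Op 5: ROLLBACK: discarded pending ['c', 'd']; in_txn=False
Op 6: BEGIN: in_txn=True, pending={}
Op 7: COMMIT: merged [] into committed; committed now {c=9, d=3, e=2}
Op 8: BEGIN: in_txn=True, pending={}
Op 9: UPDATE c=29 (pending; pending now {c=29})
Op 10: COMMIT: merged ['c'] into committed; committed now {c=29, d=3, e=2}
ROLLBACK at op 5 discards: ['c', 'd']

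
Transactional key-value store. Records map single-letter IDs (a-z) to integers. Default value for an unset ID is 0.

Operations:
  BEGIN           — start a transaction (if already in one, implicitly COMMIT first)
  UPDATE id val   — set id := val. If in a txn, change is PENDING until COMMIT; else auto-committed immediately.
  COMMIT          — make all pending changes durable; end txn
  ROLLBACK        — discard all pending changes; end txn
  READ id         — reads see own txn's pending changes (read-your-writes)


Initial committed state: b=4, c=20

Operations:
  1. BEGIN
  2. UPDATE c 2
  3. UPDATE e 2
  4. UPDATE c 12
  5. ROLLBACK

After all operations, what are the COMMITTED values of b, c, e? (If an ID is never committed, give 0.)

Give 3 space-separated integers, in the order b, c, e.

Answer: 4 20 0

Derivation:
Initial committed: {b=4, c=20}
Op 1: BEGIN: in_txn=True, pending={}
Op 2: UPDATE c=2 (pending; pending now {c=2})
Op 3: UPDATE e=2 (pending; pending now {c=2, e=2})
Op 4: UPDATE c=12 (pending; pending now {c=12, e=2})
Op 5: ROLLBACK: discarded pending ['c', 'e']; in_txn=False
Final committed: {b=4, c=20}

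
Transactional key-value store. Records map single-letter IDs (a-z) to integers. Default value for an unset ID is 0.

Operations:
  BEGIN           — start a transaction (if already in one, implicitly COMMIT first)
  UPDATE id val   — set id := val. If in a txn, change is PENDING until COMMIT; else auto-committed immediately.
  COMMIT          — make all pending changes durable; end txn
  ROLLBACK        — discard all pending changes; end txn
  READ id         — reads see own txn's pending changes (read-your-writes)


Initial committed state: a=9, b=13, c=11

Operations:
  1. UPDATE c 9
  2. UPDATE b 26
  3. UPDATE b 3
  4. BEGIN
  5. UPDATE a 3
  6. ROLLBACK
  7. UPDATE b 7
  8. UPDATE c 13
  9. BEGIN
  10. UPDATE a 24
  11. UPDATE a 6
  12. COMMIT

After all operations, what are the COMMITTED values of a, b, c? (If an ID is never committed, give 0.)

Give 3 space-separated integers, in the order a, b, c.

Initial committed: {a=9, b=13, c=11}
Op 1: UPDATE c=9 (auto-commit; committed c=9)
Op 2: UPDATE b=26 (auto-commit; committed b=26)
Op 3: UPDATE b=3 (auto-commit; committed b=3)
Op 4: BEGIN: in_txn=True, pending={}
Op 5: UPDATE a=3 (pending; pending now {a=3})
Op 6: ROLLBACK: discarded pending ['a']; in_txn=False
Op 7: UPDATE b=7 (auto-commit; committed b=7)
Op 8: UPDATE c=13 (auto-commit; committed c=13)
Op 9: BEGIN: in_txn=True, pending={}
Op 10: UPDATE a=24 (pending; pending now {a=24})
Op 11: UPDATE a=6 (pending; pending now {a=6})
Op 12: COMMIT: merged ['a'] into committed; committed now {a=6, b=7, c=13}
Final committed: {a=6, b=7, c=13}

Answer: 6 7 13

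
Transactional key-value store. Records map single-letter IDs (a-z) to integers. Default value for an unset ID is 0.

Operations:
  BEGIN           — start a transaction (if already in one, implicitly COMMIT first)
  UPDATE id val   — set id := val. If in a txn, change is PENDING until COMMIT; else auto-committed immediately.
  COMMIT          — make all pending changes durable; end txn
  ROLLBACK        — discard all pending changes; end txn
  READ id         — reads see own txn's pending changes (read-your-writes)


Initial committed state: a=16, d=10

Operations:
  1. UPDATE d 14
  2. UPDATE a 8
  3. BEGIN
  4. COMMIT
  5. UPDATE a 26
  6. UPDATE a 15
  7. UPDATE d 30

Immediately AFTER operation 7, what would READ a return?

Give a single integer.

Initial committed: {a=16, d=10}
Op 1: UPDATE d=14 (auto-commit; committed d=14)
Op 2: UPDATE a=8 (auto-commit; committed a=8)
Op 3: BEGIN: in_txn=True, pending={}
Op 4: COMMIT: merged [] into committed; committed now {a=8, d=14}
Op 5: UPDATE a=26 (auto-commit; committed a=26)
Op 6: UPDATE a=15 (auto-commit; committed a=15)
Op 7: UPDATE d=30 (auto-commit; committed d=30)
After op 7: visible(a) = 15 (pending={}, committed={a=15, d=30})

Answer: 15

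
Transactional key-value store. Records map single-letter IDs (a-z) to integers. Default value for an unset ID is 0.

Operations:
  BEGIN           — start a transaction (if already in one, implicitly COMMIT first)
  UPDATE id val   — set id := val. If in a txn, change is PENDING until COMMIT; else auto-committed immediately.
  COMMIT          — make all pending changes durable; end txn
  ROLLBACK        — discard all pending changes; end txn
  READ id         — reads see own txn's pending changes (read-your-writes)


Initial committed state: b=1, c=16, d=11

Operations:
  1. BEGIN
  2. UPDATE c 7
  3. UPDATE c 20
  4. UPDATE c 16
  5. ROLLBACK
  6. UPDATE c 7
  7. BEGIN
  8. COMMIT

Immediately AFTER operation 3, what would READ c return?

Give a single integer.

Initial committed: {b=1, c=16, d=11}
Op 1: BEGIN: in_txn=True, pending={}
Op 2: UPDATE c=7 (pending; pending now {c=7})
Op 3: UPDATE c=20 (pending; pending now {c=20})
After op 3: visible(c) = 20 (pending={c=20}, committed={b=1, c=16, d=11})

Answer: 20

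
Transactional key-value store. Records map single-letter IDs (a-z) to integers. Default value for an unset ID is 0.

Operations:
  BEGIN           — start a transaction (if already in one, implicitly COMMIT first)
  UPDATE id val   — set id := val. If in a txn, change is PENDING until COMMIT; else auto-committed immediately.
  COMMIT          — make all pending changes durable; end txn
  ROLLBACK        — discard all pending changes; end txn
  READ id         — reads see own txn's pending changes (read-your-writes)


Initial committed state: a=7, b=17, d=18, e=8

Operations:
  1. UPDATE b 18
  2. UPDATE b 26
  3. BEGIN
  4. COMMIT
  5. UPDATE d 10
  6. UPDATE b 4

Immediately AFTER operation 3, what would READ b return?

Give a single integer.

Initial committed: {a=7, b=17, d=18, e=8}
Op 1: UPDATE b=18 (auto-commit; committed b=18)
Op 2: UPDATE b=26 (auto-commit; committed b=26)
Op 3: BEGIN: in_txn=True, pending={}
After op 3: visible(b) = 26 (pending={}, committed={a=7, b=26, d=18, e=8})

Answer: 26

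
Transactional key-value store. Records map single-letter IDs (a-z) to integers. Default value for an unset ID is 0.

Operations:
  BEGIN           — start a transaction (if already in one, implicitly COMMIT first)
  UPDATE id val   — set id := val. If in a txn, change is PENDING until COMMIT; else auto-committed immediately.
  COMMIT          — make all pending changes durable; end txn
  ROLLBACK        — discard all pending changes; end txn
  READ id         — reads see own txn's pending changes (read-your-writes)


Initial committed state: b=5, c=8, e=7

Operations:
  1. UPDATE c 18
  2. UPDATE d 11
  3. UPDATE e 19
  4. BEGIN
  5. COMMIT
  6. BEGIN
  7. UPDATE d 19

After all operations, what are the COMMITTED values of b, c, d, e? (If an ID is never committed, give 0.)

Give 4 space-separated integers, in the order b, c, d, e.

Answer: 5 18 11 19

Derivation:
Initial committed: {b=5, c=8, e=7}
Op 1: UPDATE c=18 (auto-commit; committed c=18)
Op 2: UPDATE d=11 (auto-commit; committed d=11)
Op 3: UPDATE e=19 (auto-commit; committed e=19)
Op 4: BEGIN: in_txn=True, pending={}
Op 5: COMMIT: merged [] into committed; committed now {b=5, c=18, d=11, e=19}
Op 6: BEGIN: in_txn=True, pending={}
Op 7: UPDATE d=19 (pending; pending now {d=19})
Final committed: {b=5, c=18, d=11, e=19}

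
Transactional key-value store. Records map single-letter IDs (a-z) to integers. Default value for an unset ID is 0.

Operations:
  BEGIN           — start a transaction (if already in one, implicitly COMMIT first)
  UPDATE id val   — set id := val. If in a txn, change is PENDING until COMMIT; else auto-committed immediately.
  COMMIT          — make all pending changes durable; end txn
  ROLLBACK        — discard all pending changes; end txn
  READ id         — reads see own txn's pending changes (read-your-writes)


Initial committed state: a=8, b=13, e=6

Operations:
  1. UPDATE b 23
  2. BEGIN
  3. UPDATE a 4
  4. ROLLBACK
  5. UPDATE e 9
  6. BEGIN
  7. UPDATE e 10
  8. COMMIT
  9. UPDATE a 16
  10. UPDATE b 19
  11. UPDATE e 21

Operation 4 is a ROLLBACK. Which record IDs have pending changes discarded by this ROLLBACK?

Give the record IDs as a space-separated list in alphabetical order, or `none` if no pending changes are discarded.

Answer: a

Derivation:
Initial committed: {a=8, b=13, e=6}
Op 1: UPDATE b=23 (auto-commit; committed b=23)
Op 2: BEGIN: in_txn=True, pending={}
Op 3: UPDATE a=4 (pending; pending now {a=4})
Op 4: ROLLBACK: discarded pending ['a']; in_txn=False
Op 5: UPDATE e=9 (auto-commit; committed e=9)
Op 6: BEGIN: in_txn=True, pending={}
Op 7: UPDATE e=10 (pending; pending now {e=10})
Op 8: COMMIT: merged ['e'] into committed; committed now {a=8, b=23, e=10}
Op 9: UPDATE a=16 (auto-commit; committed a=16)
Op 10: UPDATE b=19 (auto-commit; committed b=19)
Op 11: UPDATE e=21 (auto-commit; committed e=21)
ROLLBACK at op 4 discards: ['a']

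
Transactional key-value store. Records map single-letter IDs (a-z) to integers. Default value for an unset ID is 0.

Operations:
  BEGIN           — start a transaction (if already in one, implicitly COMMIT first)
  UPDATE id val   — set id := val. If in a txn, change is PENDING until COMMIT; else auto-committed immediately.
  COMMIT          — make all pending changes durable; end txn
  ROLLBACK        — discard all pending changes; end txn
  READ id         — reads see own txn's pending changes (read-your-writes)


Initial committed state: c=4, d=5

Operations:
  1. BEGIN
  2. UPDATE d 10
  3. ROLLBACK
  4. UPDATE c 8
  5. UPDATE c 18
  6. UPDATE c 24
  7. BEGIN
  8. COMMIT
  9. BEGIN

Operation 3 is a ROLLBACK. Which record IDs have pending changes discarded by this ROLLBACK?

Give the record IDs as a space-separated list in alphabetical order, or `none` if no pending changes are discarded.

Answer: d

Derivation:
Initial committed: {c=4, d=5}
Op 1: BEGIN: in_txn=True, pending={}
Op 2: UPDATE d=10 (pending; pending now {d=10})
Op 3: ROLLBACK: discarded pending ['d']; in_txn=False
Op 4: UPDATE c=8 (auto-commit; committed c=8)
Op 5: UPDATE c=18 (auto-commit; committed c=18)
Op 6: UPDATE c=24 (auto-commit; committed c=24)
Op 7: BEGIN: in_txn=True, pending={}
Op 8: COMMIT: merged [] into committed; committed now {c=24, d=5}
Op 9: BEGIN: in_txn=True, pending={}
ROLLBACK at op 3 discards: ['d']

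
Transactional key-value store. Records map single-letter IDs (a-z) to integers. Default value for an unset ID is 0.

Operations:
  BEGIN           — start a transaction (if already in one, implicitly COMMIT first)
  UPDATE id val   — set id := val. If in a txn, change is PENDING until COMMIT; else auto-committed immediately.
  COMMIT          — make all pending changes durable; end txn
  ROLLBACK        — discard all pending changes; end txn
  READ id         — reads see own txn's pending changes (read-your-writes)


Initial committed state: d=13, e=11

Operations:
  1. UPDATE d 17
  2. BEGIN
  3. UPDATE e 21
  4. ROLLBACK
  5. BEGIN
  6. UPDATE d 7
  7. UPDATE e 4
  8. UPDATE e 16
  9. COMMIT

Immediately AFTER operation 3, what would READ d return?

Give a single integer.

Initial committed: {d=13, e=11}
Op 1: UPDATE d=17 (auto-commit; committed d=17)
Op 2: BEGIN: in_txn=True, pending={}
Op 3: UPDATE e=21 (pending; pending now {e=21})
After op 3: visible(d) = 17 (pending={e=21}, committed={d=17, e=11})

Answer: 17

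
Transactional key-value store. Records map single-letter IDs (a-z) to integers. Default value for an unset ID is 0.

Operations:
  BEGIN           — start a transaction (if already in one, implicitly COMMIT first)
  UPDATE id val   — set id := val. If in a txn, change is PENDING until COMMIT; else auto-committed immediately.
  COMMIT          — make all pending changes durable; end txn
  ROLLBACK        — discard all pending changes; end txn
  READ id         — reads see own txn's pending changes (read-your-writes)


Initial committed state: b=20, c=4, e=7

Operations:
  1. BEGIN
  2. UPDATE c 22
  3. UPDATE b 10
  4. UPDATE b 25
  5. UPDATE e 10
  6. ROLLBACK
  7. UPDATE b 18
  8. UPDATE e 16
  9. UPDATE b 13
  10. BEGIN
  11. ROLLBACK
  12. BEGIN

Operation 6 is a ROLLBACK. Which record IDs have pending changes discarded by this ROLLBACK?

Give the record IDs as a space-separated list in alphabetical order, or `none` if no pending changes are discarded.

Answer: b c e

Derivation:
Initial committed: {b=20, c=4, e=7}
Op 1: BEGIN: in_txn=True, pending={}
Op 2: UPDATE c=22 (pending; pending now {c=22})
Op 3: UPDATE b=10 (pending; pending now {b=10, c=22})
Op 4: UPDATE b=25 (pending; pending now {b=25, c=22})
Op 5: UPDATE e=10 (pending; pending now {b=25, c=22, e=10})
Op 6: ROLLBACK: discarded pending ['b', 'c', 'e']; in_txn=False
Op 7: UPDATE b=18 (auto-commit; committed b=18)
Op 8: UPDATE e=16 (auto-commit; committed e=16)
Op 9: UPDATE b=13 (auto-commit; committed b=13)
Op 10: BEGIN: in_txn=True, pending={}
Op 11: ROLLBACK: discarded pending []; in_txn=False
Op 12: BEGIN: in_txn=True, pending={}
ROLLBACK at op 6 discards: ['b', 'c', 'e']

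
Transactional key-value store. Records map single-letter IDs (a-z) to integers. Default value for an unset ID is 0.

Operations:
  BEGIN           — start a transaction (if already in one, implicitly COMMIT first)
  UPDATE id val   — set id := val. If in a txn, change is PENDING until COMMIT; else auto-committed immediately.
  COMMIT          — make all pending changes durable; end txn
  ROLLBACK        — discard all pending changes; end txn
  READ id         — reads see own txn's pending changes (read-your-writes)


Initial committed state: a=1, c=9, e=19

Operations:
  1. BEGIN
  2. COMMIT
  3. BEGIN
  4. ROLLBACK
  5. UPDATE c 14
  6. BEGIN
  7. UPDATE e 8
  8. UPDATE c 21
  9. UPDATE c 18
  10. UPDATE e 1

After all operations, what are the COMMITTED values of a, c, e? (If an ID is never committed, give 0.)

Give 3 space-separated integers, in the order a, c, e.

Answer: 1 14 19

Derivation:
Initial committed: {a=1, c=9, e=19}
Op 1: BEGIN: in_txn=True, pending={}
Op 2: COMMIT: merged [] into committed; committed now {a=1, c=9, e=19}
Op 3: BEGIN: in_txn=True, pending={}
Op 4: ROLLBACK: discarded pending []; in_txn=False
Op 5: UPDATE c=14 (auto-commit; committed c=14)
Op 6: BEGIN: in_txn=True, pending={}
Op 7: UPDATE e=8 (pending; pending now {e=8})
Op 8: UPDATE c=21 (pending; pending now {c=21, e=8})
Op 9: UPDATE c=18 (pending; pending now {c=18, e=8})
Op 10: UPDATE e=1 (pending; pending now {c=18, e=1})
Final committed: {a=1, c=14, e=19}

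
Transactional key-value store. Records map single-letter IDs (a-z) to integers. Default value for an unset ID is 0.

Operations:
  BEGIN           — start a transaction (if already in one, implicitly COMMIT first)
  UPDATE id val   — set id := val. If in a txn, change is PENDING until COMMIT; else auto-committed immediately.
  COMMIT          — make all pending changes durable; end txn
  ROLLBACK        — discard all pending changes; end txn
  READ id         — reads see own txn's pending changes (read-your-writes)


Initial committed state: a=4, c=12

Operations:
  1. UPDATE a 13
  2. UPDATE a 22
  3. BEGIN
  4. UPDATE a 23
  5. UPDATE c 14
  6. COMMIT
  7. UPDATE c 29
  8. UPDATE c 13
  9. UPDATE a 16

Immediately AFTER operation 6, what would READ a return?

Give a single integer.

Answer: 23

Derivation:
Initial committed: {a=4, c=12}
Op 1: UPDATE a=13 (auto-commit; committed a=13)
Op 2: UPDATE a=22 (auto-commit; committed a=22)
Op 3: BEGIN: in_txn=True, pending={}
Op 4: UPDATE a=23 (pending; pending now {a=23})
Op 5: UPDATE c=14 (pending; pending now {a=23, c=14})
Op 6: COMMIT: merged ['a', 'c'] into committed; committed now {a=23, c=14}
After op 6: visible(a) = 23 (pending={}, committed={a=23, c=14})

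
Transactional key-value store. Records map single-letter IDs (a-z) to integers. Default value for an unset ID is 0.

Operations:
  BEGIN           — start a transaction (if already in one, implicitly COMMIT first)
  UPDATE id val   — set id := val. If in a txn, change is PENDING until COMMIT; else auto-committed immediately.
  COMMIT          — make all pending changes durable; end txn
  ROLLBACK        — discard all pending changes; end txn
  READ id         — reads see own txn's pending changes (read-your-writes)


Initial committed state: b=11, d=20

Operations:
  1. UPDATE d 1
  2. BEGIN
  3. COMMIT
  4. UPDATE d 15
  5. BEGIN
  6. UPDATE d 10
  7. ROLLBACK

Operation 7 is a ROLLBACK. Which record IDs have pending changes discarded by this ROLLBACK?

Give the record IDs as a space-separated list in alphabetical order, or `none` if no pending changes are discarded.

Answer: d

Derivation:
Initial committed: {b=11, d=20}
Op 1: UPDATE d=1 (auto-commit; committed d=1)
Op 2: BEGIN: in_txn=True, pending={}
Op 3: COMMIT: merged [] into committed; committed now {b=11, d=1}
Op 4: UPDATE d=15 (auto-commit; committed d=15)
Op 5: BEGIN: in_txn=True, pending={}
Op 6: UPDATE d=10 (pending; pending now {d=10})
Op 7: ROLLBACK: discarded pending ['d']; in_txn=False
ROLLBACK at op 7 discards: ['d']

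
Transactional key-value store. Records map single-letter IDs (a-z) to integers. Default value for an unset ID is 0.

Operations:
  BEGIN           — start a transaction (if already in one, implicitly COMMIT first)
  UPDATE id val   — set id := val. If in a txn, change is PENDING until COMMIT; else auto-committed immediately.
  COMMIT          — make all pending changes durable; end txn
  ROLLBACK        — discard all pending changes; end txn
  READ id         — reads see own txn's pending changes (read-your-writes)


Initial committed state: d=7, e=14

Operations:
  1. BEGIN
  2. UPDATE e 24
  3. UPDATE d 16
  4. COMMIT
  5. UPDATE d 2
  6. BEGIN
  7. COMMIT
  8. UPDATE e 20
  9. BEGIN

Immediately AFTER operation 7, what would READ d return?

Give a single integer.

Initial committed: {d=7, e=14}
Op 1: BEGIN: in_txn=True, pending={}
Op 2: UPDATE e=24 (pending; pending now {e=24})
Op 3: UPDATE d=16 (pending; pending now {d=16, e=24})
Op 4: COMMIT: merged ['d', 'e'] into committed; committed now {d=16, e=24}
Op 5: UPDATE d=2 (auto-commit; committed d=2)
Op 6: BEGIN: in_txn=True, pending={}
Op 7: COMMIT: merged [] into committed; committed now {d=2, e=24}
After op 7: visible(d) = 2 (pending={}, committed={d=2, e=24})

Answer: 2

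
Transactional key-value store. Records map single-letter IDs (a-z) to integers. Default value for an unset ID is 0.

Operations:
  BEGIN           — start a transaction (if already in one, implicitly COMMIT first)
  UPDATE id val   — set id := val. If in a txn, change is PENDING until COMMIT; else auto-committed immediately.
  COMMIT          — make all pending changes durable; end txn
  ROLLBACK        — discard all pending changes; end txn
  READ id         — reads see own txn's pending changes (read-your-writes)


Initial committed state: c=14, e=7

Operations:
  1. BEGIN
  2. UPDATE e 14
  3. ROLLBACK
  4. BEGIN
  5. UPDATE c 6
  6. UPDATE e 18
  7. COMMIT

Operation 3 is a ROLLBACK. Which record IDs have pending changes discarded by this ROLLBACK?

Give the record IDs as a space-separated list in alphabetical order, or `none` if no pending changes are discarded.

Initial committed: {c=14, e=7}
Op 1: BEGIN: in_txn=True, pending={}
Op 2: UPDATE e=14 (pending; pending now {e=14})
Op 3: ROLLBACK: discarded pending ['e']; in_txn=False
Op 4: BEGIN: in_txn=True, pending={}
Op 5: UPDATE c=6 (pending; pending now {c=6})
Op 6: UPDATE e=18 (pending; pending now {c=6, e=18})
Op 7: COMMIT: merged ['c', 'e'] into committed; committed now {c=6, e=18}
ROLLBACK at op 3 discards: ['e']

Answer: e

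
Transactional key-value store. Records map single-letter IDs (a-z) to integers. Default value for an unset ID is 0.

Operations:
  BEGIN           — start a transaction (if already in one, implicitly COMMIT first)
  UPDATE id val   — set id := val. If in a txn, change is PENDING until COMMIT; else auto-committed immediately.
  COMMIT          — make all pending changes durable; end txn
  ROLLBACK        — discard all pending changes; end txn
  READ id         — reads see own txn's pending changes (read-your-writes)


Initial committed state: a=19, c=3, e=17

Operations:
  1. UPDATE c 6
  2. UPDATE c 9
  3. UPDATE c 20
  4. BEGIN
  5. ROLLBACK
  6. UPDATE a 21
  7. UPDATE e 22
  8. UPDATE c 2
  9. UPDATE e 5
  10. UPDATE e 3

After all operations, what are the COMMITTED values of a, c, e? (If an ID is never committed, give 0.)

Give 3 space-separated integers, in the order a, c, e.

Initial committed: {a=19, c=3, e=17}
Op 1: UPDATE c=6 (auto-commit; committed c=6)
Op 2: UPDATE c=9 (auto-commit; committed c=9)
Op 3: UPDATE c=20 (auto-commit; committed c=20)
Op 4: BEGIN: in_txn=True, pending={}
Op 5: ROLLBACK: discarded pending []; in_txn=False
Op 6: UPDATE a=21 (auto-commit; committed a=21)
Op 7: UPDATE e=22 (auto-commit; committed e=22)
Op 8: UPDATE c=2 (auto-commit; committed c=2)
Op 9: UPDATE e=5 (auto-commit; committed e=5)
Op 10: UPDATE e=3 (auto-commit; committed e=3)
Final committed: {a=21, c=2, e=3}

Answer: 21 2 3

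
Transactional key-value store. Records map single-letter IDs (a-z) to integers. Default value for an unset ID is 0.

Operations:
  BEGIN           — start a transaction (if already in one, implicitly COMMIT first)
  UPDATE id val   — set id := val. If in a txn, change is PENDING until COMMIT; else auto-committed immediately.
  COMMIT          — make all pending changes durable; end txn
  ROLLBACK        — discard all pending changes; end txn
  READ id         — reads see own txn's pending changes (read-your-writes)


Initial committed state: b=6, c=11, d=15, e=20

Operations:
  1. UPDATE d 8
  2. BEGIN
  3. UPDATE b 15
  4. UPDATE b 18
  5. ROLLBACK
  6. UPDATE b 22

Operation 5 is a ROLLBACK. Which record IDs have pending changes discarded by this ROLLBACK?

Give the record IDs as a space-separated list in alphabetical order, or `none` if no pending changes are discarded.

Initial committed: {b=6, c=11, d=15, e=20}
Op 1: UPDATE d=8 (auto-commit; committed d=8)
Op 2: BEGIN: in_txn=True, pending={}
Op 3: UPDATE b=15 (pending; pending now {b=15})
Op 4: UPDATE b=18 (pending; pending now {b=18})
Op 5: ROLLBACK: discarded pending ['b']; in_txn=False
Op 6: UPDATE b=22 (auto-commit; committed b=22)
ROLLBACK at op 5 discards: ['b']

Answer: b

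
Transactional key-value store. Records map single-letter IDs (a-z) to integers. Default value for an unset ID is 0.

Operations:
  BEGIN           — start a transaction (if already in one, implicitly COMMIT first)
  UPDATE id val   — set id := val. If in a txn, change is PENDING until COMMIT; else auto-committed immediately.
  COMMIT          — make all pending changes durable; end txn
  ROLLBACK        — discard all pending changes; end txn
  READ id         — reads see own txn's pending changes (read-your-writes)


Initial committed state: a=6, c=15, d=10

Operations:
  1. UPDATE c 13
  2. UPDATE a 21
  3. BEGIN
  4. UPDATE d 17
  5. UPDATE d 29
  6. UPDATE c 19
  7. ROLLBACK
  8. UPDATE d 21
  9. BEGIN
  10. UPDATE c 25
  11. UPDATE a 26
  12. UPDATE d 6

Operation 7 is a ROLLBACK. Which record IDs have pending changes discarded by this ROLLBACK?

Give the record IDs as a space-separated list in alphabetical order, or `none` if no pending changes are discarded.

Answer: c d

Derivation:
Initial committed: {a=6, c=15, d=10}
Op 1: UPDATE c=13 (auto-commit; committed c=13)
Op 2: UPDATE a=21 (auto-commit; committed a=21)
Op 3: BEGIN: in_txn=True, pending={}
Op 4: UPDATE d=17 (pending; pending now {d=17})
Op 5: UPDATE d=29 (pending; pending now {d=29})
Op 6: UPDATE c=19 (pending; pending now {c=19, d=29})
Op 7: ROLLBACK: discarded pending ['c', 'd']; in_txn=False
Op 8: UPDATE d=21 (auto-commit; committed d=21)
Op 9: BEGIN: in_txn=True, pending={}
Op 10: UPDATE c=25 (pending; pending now {c=25})
Op 11: UPDATE a=26 (pending; pending now {a=26, c=25})
Op 12: UPDATE d=6 (pending; pending now {a=26, c=25, d=6})
ROLLBACK at op 7 discards: ['c', 'd']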